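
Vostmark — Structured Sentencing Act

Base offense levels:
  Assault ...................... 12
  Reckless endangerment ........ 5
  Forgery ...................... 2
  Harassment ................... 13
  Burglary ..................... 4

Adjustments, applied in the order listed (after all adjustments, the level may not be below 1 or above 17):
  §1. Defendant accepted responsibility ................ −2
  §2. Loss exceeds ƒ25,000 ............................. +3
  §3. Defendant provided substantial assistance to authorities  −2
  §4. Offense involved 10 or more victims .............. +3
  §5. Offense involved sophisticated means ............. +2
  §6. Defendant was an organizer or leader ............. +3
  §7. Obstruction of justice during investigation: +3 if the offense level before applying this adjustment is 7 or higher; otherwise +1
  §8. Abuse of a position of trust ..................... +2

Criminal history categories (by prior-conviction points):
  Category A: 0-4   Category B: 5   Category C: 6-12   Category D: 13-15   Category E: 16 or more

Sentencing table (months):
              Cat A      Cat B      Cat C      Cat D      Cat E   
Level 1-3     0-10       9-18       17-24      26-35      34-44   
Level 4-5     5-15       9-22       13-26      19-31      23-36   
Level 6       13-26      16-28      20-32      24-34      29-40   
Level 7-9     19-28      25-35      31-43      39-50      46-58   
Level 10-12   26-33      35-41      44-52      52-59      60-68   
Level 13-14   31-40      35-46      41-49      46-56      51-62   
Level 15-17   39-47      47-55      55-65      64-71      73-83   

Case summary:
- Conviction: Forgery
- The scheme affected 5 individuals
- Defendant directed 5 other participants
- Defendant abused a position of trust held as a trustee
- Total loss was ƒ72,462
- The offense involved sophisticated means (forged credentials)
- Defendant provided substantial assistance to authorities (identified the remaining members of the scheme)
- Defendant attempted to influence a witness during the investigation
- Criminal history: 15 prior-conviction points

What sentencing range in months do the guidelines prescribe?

Base offense level for forgery: 2.
§2 applies: 2 + 3 = 5.
§3 applies: 5 − 2 = 3.
§4 does not apply.
§5 applies: 3 + 2 = 5.
§6 applies: 5 + 3 = 8.
§7 applies (level before this adjustment is 8 ≥ 7, so +3): 8 + 3 = 11.
§8 applies: 11 + 2 = 13.
Final offense level: 13.
Criminal history: 15 prior points → Category D (13-15).
Level 13 falls in the 13-14 band.
Grid: Level 13-14 × Category D = 46-56 months.

46-56 months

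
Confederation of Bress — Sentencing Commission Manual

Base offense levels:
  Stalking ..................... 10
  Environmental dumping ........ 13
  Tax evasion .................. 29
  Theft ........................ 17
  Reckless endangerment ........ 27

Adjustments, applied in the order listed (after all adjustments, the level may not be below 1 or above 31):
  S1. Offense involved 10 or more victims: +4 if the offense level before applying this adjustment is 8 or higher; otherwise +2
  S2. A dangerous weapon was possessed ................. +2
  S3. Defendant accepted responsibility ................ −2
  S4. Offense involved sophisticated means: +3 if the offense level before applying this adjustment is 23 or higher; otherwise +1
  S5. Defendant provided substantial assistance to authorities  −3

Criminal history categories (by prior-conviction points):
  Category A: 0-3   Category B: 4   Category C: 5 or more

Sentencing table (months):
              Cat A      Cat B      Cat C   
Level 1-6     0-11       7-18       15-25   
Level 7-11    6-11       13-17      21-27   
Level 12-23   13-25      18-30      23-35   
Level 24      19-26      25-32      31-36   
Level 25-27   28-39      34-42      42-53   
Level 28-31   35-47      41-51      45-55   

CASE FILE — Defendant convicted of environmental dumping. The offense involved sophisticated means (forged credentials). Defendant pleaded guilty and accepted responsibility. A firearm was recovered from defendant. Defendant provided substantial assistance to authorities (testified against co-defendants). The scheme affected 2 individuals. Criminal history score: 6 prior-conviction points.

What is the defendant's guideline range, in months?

21-27 months

Base offense level for environmental dumping: 13.
S1 does not apply.
S2 applies: 13 + 2 = 15.
S3 applies: 15 − 2 = 13.
S4 applies (level before this adjustment is 13 < 23, so +1): 13 + 1 = 14.
S5 applies: 14 − 3 = 11.
Final offense level: 11.
Criminal history: 6 prior points → Category C (5+).
Level 11 falls in the 7-11 band.
Grid: Level 7-11 × Category C = 21-27 months.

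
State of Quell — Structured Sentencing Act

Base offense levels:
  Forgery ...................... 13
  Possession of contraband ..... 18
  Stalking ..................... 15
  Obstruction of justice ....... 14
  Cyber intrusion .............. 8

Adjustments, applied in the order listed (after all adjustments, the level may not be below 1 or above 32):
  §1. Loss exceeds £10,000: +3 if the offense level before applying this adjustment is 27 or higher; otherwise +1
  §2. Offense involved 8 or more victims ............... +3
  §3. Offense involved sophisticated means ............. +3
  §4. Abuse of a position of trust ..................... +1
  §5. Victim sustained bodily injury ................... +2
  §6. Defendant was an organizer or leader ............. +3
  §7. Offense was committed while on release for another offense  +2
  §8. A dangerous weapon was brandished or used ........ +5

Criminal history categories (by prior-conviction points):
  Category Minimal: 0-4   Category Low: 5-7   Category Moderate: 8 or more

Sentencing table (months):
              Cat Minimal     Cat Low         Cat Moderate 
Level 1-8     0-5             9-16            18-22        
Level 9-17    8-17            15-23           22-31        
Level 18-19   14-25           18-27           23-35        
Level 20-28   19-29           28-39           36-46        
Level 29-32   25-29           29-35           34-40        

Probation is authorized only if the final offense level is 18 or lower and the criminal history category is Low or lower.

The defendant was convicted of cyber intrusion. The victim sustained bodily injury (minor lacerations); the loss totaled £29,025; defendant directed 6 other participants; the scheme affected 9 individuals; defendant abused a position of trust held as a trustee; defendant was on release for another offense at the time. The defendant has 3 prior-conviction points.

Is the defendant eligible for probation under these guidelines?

No

Base offense level for cyber intrusion: 8.
§1 applies (level before this adjustment is 8 < 27, so +1): 8 + 1 = 9.
§2 applies: 9 + 3 = 12.
§4 applies: 12 + 1 = 13.
§5 applies: 13 + 2 = 15.
§6 applies: 15 + 3 = 18.
§7 applies: 18 + 2 = 20.
§8 does not apply.
Final offense level: 20.
Criminal history: 3 prior points → Category Minimal (0-4).
Level 20 falls in the 20-28 band.
Grid: Level 20-28 × Category Minimal = 19-29 months.
Probation check: level 20 > 18 and category Minimal ≤ Low → not eligible.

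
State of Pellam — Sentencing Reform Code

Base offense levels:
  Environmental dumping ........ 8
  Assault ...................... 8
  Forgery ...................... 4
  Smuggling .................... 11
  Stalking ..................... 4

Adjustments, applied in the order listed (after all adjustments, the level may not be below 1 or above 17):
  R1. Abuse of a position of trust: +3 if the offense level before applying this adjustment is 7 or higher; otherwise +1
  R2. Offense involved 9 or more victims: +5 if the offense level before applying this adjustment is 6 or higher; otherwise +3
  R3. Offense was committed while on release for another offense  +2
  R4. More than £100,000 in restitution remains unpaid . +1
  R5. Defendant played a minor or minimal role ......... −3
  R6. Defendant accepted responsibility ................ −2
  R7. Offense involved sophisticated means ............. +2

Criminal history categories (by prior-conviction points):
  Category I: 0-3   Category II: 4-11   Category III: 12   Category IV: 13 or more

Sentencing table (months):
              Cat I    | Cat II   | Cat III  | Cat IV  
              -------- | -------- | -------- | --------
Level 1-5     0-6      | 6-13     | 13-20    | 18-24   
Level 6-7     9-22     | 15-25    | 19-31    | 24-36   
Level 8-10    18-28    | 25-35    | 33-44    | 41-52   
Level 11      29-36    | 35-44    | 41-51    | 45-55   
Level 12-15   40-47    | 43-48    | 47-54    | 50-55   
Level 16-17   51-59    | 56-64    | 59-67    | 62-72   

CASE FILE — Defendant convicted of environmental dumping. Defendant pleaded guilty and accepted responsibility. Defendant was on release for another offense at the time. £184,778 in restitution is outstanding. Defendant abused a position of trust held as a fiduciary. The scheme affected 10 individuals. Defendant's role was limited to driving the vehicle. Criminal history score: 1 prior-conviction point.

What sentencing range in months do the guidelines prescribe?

Base offense level for environmental dumping: 8.
R1 applies (level before this adjustment is 8 ≥ 7, so +3): 8 + 3 = 11.
R2 applies (level before this adjustment is 11 ≥ 6, so +5): 11 + 5 = 16.
R3 applies: 16 + 2 = 18.
R4 applies: 18 + 1 = 19.
R5 applies: 19 − 3 = 16.
R6 applies: 16 − 2 = 14.
R7 does not apply.
Final offense level: 14.
Criminal history: 1 prior point → Category I (0-3).
Level 14 falls in the 12-15 band.
Grid: Level 12-15 × Category I = 40-47 months.

40-47 months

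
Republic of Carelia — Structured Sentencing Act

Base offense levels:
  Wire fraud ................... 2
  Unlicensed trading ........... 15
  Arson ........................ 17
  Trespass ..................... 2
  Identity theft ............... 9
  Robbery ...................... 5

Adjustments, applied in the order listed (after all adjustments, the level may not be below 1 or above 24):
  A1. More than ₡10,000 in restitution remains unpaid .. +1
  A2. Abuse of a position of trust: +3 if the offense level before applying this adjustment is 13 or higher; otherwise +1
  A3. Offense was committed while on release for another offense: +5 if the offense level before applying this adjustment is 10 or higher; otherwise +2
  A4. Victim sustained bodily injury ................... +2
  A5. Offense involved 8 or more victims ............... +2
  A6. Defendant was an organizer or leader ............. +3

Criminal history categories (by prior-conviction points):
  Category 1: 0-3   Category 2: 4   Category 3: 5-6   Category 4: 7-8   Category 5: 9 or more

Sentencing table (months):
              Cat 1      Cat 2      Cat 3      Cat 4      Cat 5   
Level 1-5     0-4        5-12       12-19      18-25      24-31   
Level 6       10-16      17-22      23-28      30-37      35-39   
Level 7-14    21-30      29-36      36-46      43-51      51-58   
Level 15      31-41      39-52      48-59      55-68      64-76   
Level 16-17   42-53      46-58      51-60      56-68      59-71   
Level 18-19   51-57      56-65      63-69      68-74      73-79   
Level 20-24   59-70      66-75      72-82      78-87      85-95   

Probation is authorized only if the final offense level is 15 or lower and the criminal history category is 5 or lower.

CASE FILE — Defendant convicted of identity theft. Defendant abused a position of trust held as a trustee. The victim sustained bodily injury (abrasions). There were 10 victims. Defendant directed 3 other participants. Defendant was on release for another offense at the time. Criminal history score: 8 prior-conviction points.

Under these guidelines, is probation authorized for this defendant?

Base offense level for identity theft: 9.
A1 does not apply.
A2 applies (level before this adjustment is 9 < 13, so +1): 9 + 1 = 10.
A3 applies (level before this adjustment is 10 ≥ 10, so +5): 10 + 5 = 15.
A4 applies: 15 + 2 = 17.
A5 applies: 17 + 2 = 19.
A6 applies: 19 + 3 = 22.
Final offense level: 22.
Criminal history: 8 prior points → Category 4 (7-8).
Level 22 falls in the 20-24 band.
Grid: Level 20-24 × Category 4 = 78-87 months.
Probation check: level 22 > 15 and category 4 ≤ 5 → not eligible.

No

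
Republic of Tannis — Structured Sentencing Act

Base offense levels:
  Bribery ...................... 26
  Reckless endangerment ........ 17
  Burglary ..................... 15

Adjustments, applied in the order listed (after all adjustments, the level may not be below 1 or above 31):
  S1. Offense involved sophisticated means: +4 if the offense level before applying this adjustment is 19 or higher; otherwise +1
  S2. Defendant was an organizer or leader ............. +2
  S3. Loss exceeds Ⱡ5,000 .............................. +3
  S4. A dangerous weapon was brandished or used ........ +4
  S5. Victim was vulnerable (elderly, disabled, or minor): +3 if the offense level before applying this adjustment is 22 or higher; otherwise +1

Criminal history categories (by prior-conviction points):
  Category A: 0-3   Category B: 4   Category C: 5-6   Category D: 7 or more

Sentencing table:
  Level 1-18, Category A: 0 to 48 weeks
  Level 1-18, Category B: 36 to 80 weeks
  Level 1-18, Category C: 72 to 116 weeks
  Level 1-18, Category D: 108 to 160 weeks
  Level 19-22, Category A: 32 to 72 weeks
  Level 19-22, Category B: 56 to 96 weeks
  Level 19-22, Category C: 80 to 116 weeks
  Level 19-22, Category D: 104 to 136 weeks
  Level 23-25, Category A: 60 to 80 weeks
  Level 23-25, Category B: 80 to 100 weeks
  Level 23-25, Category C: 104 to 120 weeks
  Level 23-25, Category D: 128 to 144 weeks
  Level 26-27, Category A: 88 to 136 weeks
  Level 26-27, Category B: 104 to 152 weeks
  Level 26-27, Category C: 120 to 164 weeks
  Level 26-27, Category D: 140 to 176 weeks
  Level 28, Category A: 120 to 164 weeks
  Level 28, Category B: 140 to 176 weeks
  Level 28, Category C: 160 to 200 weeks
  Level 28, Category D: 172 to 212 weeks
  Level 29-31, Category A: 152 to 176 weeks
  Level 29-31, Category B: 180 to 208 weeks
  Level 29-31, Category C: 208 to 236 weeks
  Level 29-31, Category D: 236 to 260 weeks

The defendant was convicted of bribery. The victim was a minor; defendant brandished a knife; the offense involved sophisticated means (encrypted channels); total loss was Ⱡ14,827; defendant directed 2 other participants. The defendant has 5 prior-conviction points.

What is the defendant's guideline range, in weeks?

Base offense level for bribery: 26.
S1 applies (level before this adjustment is 26 ≥ 19, so +4): 26 + 4 = 30.
S2 applies: 30 + 2 = 32.
S3 applies: 32 + 3 = 35.
S4 applies: 35 + 4 = 39.
S5 applies (level before this adjustment is 39 ≥ 22, so +3): 39 + 3 = 42.
Level 42 exceeds the maximum of 31; capped at 31.
Final offense level: 31.
Criminal history: 5 prior points → Category C (5-6).
Level 31 falls in the 29-31 band.
Grid: Level 29-31 × Category C = 208-236 weeks.

208-236 weeks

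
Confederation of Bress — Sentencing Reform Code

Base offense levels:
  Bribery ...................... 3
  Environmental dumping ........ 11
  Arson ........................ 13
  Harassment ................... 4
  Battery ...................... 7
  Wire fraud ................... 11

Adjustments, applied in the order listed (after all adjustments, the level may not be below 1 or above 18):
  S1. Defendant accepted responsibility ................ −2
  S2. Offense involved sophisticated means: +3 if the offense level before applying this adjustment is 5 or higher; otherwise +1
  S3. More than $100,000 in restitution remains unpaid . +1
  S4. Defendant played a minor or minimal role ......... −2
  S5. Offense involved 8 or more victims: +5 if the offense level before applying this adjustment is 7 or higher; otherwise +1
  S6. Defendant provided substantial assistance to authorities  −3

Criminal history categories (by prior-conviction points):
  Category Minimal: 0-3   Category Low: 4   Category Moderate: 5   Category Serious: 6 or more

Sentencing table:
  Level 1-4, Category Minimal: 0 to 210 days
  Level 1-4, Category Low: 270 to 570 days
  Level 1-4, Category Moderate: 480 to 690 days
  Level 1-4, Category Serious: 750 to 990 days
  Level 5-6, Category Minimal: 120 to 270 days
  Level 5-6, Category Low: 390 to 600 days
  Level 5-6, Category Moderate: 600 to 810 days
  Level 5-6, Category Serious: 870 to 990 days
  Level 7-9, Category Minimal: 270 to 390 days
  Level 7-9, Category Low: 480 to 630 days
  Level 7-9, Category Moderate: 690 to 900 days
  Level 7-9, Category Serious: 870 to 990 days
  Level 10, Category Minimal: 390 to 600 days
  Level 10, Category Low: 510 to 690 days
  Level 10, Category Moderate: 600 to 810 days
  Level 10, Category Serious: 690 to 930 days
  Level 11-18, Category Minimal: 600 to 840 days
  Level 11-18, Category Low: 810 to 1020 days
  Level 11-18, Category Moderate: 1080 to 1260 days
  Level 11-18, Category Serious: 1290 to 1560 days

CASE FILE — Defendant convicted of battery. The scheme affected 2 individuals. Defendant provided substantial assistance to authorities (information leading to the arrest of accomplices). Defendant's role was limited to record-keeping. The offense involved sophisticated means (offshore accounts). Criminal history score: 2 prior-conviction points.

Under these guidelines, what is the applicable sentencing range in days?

120-270 days

Base offense level for battery: 7.
S1 does not apply.
S2 applies (level before this adjustment is 7 ≥ 5, so +3): 7 + 3 = 10.
S4 applies: 10 − 2 = 8.
S5 does not apply.
S6 applies: 8 − 3 = 5.
Final offense level: 5.
Criminal history: 2 prior points → Category Minimal (0-3).
Level 5 falls in the 5-6 band.
Grid: Level 5-6 × Category Minimal = 120-270 days.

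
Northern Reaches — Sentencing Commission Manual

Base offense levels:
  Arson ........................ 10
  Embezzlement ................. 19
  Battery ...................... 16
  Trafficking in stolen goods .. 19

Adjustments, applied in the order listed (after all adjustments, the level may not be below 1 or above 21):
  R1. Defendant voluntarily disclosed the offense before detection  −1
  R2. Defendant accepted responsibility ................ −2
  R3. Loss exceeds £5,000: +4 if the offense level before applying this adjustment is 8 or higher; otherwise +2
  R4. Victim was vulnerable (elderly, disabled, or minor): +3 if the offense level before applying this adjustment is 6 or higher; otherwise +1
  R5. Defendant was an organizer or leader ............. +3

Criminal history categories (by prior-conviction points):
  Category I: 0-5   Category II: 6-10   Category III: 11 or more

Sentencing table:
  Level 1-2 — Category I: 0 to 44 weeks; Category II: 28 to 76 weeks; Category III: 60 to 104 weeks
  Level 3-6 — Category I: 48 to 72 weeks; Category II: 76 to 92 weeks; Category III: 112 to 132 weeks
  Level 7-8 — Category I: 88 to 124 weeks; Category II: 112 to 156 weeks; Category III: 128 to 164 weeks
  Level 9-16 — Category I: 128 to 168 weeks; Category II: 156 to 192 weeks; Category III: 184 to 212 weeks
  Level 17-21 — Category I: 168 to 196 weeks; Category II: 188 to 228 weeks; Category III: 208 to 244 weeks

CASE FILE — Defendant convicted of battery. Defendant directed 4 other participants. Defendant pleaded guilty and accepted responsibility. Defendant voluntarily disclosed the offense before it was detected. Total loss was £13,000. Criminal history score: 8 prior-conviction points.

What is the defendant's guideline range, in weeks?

Base offense level for battery: 16.
R1 applies: 16 − 1 = 15.
R2 applies: 15 − 2 = 13.
R3 applies (level before this adjustment is 13 ≥ 8, so +4): 13 + 4 = 17.
R5 applies: 17 + 3 = 20.
Final offense level: 20.
Criminal history: 8 prior points → Category II (6-10).
Level 20 falls in the 17-21 band.
Grid: Level 17-21 × Category II = 188-228 weeks.

188-228 weeks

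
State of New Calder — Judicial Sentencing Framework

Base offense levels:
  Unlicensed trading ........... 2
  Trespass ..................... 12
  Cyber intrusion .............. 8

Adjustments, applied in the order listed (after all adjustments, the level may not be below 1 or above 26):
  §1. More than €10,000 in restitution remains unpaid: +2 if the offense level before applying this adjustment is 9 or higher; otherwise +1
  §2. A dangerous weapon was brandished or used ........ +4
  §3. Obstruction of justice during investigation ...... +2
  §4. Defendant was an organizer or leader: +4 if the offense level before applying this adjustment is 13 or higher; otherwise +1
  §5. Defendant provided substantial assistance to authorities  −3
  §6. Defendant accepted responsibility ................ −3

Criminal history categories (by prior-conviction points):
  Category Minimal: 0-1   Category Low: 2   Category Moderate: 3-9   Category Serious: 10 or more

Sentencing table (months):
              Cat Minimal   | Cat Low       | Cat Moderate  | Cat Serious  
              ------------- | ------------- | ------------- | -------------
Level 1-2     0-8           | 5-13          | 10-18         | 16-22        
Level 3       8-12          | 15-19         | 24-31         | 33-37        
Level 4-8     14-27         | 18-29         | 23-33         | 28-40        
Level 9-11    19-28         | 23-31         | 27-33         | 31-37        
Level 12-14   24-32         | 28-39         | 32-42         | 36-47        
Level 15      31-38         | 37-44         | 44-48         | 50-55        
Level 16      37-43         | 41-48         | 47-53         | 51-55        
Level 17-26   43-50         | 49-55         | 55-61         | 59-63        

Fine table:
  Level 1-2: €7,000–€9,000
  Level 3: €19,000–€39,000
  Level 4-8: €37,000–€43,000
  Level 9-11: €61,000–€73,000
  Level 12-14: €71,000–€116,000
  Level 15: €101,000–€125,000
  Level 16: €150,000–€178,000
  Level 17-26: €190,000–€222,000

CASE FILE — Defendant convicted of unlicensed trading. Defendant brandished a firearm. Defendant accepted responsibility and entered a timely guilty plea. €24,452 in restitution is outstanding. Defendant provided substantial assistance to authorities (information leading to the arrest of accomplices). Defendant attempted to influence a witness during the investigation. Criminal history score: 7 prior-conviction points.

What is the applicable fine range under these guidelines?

€19,000–€39,000

Base offense level for unlicensed trading: 2.
§1 applies (level before this adjustment is 2 < 9, so +1): 2 + 1 = 3.
§2 applies: 3 + 4 = 7.
§3 applies: 7 + 2 = 9.
§4 does not apply.
§5 applies: 9 − 3 = 6.
§6 applies: 6 − 3 = 3.
Final offense level: 3.
Level 3 falls in the 3 band.
Fine table: Level 3 → €19,000–€39,000.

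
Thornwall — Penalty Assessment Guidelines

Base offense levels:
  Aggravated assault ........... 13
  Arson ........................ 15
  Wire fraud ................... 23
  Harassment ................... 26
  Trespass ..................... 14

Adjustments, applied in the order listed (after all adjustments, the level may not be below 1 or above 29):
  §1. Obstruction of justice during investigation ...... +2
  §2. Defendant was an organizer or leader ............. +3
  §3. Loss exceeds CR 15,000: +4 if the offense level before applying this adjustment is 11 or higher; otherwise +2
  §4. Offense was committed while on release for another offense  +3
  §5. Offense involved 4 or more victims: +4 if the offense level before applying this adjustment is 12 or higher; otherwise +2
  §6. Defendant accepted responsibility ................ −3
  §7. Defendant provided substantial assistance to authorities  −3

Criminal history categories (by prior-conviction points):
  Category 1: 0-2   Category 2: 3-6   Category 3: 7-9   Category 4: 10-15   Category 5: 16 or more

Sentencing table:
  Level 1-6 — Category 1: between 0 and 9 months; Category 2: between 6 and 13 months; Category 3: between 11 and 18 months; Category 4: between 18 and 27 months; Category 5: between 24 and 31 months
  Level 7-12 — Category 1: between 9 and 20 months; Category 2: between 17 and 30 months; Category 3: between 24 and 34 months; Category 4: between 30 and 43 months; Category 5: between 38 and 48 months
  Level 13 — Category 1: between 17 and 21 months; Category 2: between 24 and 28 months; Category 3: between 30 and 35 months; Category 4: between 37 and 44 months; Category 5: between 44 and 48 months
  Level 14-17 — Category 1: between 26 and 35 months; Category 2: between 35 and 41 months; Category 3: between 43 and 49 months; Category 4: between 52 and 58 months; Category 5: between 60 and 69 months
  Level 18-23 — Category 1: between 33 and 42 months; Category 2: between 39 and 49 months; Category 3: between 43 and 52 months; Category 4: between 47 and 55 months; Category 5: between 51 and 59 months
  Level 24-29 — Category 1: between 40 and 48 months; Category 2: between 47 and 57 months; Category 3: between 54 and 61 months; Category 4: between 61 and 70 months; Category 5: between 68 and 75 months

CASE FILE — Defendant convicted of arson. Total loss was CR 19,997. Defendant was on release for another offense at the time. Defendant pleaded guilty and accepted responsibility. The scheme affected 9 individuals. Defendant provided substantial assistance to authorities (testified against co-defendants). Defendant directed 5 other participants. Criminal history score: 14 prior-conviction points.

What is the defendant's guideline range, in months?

Base offense level for arson: 15.
§1 does not apply.
§2 applies: 15 + 3 = 18.
§3 applies (level before this adjustment is 18 ≥ 11, so +4): 18 + 4 = 22.
§4 applies: 22 + 3 = 25.
§5 applies (level before this adjustment is 25 ≥ 12, so +4): 25 + 4 = 29.
§6 applies: 29 − 3 = 26.
§7 applies: 26 − 3 = 23.
Final offense level: 23.
Criminal history: 14 prior points → Category 4 (10-15).
Level 23 falls in the 18-23 band.
Grid: Level 18-23 × Category 4 = 47-55 months.

47-55 months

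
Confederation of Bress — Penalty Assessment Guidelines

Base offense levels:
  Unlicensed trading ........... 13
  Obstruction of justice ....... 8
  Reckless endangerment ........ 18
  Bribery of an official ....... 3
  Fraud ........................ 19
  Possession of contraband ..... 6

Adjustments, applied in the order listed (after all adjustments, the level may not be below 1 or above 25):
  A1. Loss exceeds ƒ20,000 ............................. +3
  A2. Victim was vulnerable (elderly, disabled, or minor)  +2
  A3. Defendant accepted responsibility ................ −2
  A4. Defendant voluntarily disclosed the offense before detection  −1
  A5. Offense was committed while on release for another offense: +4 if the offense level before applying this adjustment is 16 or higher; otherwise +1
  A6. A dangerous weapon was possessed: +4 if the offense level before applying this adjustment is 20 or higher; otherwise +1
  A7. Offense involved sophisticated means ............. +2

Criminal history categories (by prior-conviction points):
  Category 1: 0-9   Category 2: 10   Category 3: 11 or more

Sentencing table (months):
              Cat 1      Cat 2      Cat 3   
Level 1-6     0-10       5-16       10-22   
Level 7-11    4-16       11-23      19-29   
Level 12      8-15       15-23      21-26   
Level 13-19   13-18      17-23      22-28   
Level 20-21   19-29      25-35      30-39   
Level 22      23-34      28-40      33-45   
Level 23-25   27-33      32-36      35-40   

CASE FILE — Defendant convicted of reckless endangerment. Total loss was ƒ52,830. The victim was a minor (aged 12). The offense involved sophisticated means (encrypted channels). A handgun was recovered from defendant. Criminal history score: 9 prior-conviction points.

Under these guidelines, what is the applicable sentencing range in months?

27-33 months

Base offense level for reckless endangerment: 18.
A1 applies: 18 + 3 = 21.
A2 applies: 21 + 2 = 23.
A3 does not apply.
A6 applies (level before this adjustment is 23 ≥ 20, so +4): 23 + 4 = 27.
A7 applies: 27 + 2 = 29.
Level 29 exceeds the maximum of 25; capped at 25.
Final offense level: 25.
Criminal history: 9 prior points → Category 1 (0-9).
Level 25 falls in the 23-25 band.
Grid: Level 23-25 × Category 1 = 27-33 months.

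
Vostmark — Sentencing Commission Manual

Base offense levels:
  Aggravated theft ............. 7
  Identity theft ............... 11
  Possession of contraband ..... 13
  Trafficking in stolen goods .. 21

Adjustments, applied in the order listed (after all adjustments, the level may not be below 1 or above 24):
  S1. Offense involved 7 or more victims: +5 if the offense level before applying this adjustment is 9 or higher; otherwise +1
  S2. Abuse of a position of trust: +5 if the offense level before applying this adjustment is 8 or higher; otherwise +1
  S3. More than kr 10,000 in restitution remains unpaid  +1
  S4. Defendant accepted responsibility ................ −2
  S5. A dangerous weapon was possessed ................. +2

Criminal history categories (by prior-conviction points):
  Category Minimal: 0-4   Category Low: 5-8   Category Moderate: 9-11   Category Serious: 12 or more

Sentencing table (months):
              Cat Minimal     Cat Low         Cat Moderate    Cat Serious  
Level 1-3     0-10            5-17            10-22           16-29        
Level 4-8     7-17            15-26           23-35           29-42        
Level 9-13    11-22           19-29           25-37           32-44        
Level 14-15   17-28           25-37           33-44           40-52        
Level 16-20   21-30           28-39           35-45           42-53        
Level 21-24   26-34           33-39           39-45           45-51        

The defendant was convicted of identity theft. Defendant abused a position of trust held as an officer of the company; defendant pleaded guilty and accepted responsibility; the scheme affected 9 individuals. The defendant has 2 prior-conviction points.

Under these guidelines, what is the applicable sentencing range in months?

Base offense level for identity theft: 11.
S1 applies (level before this adjustment is 11 ≥ 9, so +5): 11 + 5 = 16.
S2 applies (level before this adjustment is 16 ≥ 8, so +5): 16 + 5 = 21.
S3 does not apply.
S4 applies: 21 − 2 = 19.
S5 does not apply.
Final offense level: 19.
Criminal history: 2 prior points → Category Minimal (0-4).
Level 19 falls in the 16-20 band.
Grid: Level 16-20 × Category Minimal = 21-30 months.

21-30 months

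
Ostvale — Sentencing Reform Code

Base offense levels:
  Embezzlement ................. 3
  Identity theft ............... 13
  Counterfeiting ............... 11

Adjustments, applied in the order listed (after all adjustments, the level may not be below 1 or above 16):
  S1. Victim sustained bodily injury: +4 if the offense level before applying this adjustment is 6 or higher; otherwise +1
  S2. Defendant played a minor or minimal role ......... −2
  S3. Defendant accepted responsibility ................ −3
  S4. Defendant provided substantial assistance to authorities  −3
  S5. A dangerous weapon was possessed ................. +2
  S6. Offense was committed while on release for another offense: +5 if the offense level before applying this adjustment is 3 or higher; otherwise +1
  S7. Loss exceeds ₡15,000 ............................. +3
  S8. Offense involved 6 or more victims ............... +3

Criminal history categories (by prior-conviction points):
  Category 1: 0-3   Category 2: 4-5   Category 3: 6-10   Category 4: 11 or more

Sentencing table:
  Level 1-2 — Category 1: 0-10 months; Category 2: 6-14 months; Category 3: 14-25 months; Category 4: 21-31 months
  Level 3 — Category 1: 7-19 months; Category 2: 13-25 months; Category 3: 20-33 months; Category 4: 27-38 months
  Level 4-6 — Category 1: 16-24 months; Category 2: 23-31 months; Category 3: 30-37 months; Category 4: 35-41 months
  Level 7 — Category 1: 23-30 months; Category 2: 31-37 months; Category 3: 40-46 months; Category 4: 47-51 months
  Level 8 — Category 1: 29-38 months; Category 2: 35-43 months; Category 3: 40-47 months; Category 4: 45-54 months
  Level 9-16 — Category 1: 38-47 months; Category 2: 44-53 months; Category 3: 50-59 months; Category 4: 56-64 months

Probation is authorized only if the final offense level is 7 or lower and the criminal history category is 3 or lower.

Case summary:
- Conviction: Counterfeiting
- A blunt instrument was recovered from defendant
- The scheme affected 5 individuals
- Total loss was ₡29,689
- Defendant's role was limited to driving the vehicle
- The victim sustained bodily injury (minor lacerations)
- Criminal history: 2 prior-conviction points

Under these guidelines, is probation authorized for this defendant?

Base offense level for counterfeiting: 11.
S1 applies (level before this adjustment is 11 ≥ 6, so +4): 11 + 4 = 15.
S2 applies: 15 − 2 = 13.
S3 does not apply.
S4 does not apply.
S5 applies: 13 + 2 = 15.
S7 applies: 15 + 3 = 18.
S8 does not apply.
Level 18 exceeds the maximum of 16; capped at 16.
Final offense level: 16.
Criminal history: 2 prior points → Category 1 (0-3).
Level 16 falls in the 9-16 band.
Grid: Level 9-16 × Category 1 = 38-47 months.
Probation check: level 16 > 7 and category 1 ≤ 3 → not eligible.

No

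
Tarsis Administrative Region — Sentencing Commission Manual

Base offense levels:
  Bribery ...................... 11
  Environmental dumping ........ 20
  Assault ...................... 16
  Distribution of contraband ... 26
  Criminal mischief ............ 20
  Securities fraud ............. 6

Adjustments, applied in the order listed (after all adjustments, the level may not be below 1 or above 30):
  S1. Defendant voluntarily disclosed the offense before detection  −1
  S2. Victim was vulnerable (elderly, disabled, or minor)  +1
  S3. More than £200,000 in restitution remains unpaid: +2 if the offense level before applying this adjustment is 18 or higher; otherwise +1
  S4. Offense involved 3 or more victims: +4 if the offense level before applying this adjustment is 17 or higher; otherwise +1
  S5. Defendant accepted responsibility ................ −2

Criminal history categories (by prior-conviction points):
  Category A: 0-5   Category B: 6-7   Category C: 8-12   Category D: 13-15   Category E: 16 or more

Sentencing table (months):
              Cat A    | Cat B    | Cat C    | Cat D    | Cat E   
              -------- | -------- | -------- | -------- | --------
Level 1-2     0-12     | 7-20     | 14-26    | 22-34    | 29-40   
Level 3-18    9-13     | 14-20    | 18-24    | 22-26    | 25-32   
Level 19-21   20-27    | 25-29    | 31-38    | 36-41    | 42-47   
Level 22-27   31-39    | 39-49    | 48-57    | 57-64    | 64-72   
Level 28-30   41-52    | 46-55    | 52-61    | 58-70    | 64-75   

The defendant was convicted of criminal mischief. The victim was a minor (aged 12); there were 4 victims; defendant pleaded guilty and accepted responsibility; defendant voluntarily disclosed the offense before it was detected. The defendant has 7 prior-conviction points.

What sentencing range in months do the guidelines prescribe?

39-49 months

Base offense level for criminal mischief: 20.
S1 applies: 20 − 1 = 19.
S2 applies: 19 + 1 = 20.
S3 does not apply.
S4 applies (level before this adjustment is 20 ≥ 17, so +4): 20 + 4 = 24.
S5 applies: 24 − 2 = 22.
Final offense level: 22.
Criminal history: 7 prior points → Category B (6-7).
Level 22 falls in the 22-27 band.
Grid: Level 22-27 × Category B = 39-49 months.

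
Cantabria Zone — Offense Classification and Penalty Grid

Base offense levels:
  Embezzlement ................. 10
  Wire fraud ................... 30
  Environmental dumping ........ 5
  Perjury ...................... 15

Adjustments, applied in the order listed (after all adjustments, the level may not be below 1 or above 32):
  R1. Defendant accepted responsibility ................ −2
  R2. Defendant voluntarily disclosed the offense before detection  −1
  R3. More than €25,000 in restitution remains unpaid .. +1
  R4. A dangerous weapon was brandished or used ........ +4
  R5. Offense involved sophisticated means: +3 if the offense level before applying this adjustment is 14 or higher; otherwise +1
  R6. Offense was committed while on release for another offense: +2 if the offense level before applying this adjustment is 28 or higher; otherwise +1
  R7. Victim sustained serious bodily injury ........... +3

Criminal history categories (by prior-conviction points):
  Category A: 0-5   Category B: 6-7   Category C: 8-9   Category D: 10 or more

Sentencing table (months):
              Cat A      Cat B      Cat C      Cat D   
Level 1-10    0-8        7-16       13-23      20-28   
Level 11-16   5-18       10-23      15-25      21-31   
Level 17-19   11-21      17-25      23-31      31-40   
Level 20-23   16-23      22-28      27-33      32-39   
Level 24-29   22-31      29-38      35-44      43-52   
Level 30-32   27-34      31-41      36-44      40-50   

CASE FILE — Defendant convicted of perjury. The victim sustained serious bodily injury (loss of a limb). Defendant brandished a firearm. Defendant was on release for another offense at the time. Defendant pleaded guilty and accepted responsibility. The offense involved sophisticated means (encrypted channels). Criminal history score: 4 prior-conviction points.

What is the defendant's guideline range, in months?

22-31 months

Base offense level for perjury: 15.
R1 applies: 15 − 2 = 13.
R2 does not apply.
R3 does not apply.
R4 applies: 13 + 4 = 17.
R5 applies (level before this adjustment is 17 ≥ 14, so +3): 17 + 3 = 20.
R6 applies (level before this adjustment is 20 < 28, so +1): 20 + 1 = 21.
R7 applies: 21 + 3 = 24.
Final offense level: 24.
Criminal history: 4 prior points → Category A (0-5).
Level 24 falls in the 24-29 band.
Grid: Level 24-29 × Category A = 22-31 months.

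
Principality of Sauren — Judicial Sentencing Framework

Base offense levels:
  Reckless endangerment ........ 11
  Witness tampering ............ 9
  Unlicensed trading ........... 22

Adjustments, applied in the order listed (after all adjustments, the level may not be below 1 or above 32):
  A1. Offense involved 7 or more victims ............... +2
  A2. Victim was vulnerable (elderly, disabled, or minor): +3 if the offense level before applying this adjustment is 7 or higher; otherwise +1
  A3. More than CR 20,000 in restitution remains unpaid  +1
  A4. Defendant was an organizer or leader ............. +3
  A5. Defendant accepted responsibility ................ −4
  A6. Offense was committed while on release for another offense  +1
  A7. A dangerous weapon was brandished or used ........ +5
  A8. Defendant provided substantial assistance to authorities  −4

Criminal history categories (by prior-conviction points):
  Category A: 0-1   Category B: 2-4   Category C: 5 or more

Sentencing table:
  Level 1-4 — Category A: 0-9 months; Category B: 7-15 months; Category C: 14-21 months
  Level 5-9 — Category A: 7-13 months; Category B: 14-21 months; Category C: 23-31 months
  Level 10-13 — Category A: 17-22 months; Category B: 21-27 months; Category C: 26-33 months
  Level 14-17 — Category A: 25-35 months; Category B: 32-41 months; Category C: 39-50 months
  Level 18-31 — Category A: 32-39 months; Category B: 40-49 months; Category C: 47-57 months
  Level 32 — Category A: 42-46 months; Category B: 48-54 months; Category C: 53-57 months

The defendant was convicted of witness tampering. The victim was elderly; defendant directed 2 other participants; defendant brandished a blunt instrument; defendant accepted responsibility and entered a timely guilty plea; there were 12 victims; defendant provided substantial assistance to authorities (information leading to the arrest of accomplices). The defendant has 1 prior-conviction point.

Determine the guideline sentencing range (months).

25-35 months

Base offense level for witness tampering: 9.
A1 applies: 9 + 2 = 11.
A2 applies (level before this adjustment is 11 ≥ 7, so +3): 11 + 3 = 14.
A4 applies: 14 + 3 = 17.
A5 applies: 17 − 4 = 13.
A6 does not apply.
A7 applies: 13 + 5 = 18.
A8 applies: 18 − 4 = 14.
Final offense level: 14.
Criminal history: 1 prior point → Category A (0-1).
Level 14 falls in the 14-17 band.
Grid: Level 14-17 × Category A = 25-35 months.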